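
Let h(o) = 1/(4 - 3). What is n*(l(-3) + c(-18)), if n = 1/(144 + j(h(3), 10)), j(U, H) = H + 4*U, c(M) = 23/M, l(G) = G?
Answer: -77/2844 ≈ -0.027075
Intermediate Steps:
h(o) = 1 (h(o) = 1/1 = 1)
n = 1/158 (n = 1/(144 + (10 + 4*1)) = 1/(144 + (10 + 4)) = 1/(144 + 14) = 1/158 ≈ 0.0063291)
n*(l(-3) + c(-18)) = (-3 + 23/(-18))/158 = (-3 + 23*(-1/18))/158 = (-3 - 23/18)/158 = (1/158)*(-77/18) = -77/2844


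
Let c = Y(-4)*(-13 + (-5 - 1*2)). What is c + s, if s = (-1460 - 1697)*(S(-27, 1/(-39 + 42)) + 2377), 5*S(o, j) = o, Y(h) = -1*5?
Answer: -37435206/5 ≈ -7.4870e+6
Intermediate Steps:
Y(h) = -5
S(o, j) = o/5
s = -37435706/5 (s = (-1460 - 1697)*((1/5)*(-27) + 2377) = -3157*(-27/5 + 2377) = -3157*11858/5 = -37435706/5 ≈ -7.4871e+6)
c = 100 (c = -5*(-13 + (-5 - 1*2)) = -5*(-13 + (-5 - 2)) = -5*(-13 - 7) = -5*(-20) = 100)
c + s = 100 - 37435706/5 = -37435206/5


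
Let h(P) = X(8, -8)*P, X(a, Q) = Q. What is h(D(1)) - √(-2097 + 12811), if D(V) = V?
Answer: -8 - √10714 ≈ -111.51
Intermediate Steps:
h(P) = -8*P
h(D(1)) - √(-2097 + 12811) = -8*1 - √(-2097 + 12811) = -8 - √10714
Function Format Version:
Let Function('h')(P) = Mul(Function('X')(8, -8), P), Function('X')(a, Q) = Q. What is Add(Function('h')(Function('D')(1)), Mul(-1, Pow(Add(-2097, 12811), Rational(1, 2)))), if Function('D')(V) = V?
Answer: Add(-8, Mul(-1, Pow(10714, Rational(1, 2)))) ≈ -111.51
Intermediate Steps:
Function('h')(P) = Mul(-8, P)
Add(Function('h')(Function('D')(1)), Mul(-1, Pow(Add(-2097, 12811), Rational(1, 2)))) = Add(Mul(-8, 1), Mul(-1, Pow(Add(-2097, 12811), Rational(1, 2)))) = Add(-8, Mul(-1, Pow(10714, Rational(1, 2))))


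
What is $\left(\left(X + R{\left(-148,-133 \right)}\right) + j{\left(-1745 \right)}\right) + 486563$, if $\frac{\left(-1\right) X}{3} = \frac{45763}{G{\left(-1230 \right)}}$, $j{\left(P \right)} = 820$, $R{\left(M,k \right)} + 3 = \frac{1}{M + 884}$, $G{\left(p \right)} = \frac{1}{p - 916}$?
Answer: $\frac{217200646465}{736} \approx 2.9511 \cdot 10^{8}$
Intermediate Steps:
$G{\left(p \right)} = \frac{1}{-916 + p}$
$R{\left(M,k \right)} = -3 + \frac{1}{884 + M}$ ($R{\left(M,k \right)} = -3 + \frac{1}{M + 884} = -3 + \frac{1}{884 + M}$)
$X = 294622194$ ($X = - 3 \frac{45763}{\frac{1}{-916 - 1230}} = - 3 \frac{45763}{\frac{1}{-2146}} = - 3 \frac{45763}{- \frac{1}{2146}} = - 3 \cdot 45763 \left(-2146\right) = \left(-3\right) \left(-98207398\right) = 294622194$)
$\left(\left(X + R{\left(-148,-133 \right)}\right) + j{\left(-1745 \right)}\right) + 486563 = \left(\left(294622194 + \frac{-2651 - -444}{884 - 148}\right) + 820\right) + 486563 = \left(\left(294622194 + \frac{-2651 + 444}{736}\right) + 820\right) + 486563 = \left(\left(294622194 + \frac{1}{736} \left(-2207\right)\right) + 820\right) + 486563 = \left(\left(294622194 - \frac{2207}{736}\right) + 820\right) + 486563 = \left(\frac{216841932577}{736} + 820\right) + 486563 = \frac{216842536097}{736} + 486563 = \frac{217200646465}{736}$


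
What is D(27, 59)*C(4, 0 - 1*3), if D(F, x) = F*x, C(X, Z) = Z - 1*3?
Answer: -9558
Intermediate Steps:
C(X, Z) = -3 + Z (C(X, Z) = Z - 3 = -3 + Z)
D(27, 59)*C(4, 0 - 1*3) = (27*59)*(-3 + (0 - 1*3)) = 1593*(-3 + (0 - 3)) = 1593*(-3 - 3) = 1593*(-6) = -9558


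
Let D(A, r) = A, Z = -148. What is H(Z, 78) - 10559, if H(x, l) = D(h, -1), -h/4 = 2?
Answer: -10567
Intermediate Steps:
h = -8 (h = -4*2 = -8)
H(x, l) = -8
H(Z, 78) - 10559 = -8 - 10559 = -10567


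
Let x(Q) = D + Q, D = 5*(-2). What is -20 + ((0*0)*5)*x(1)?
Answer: -20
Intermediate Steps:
D = -10
x(Q) = -10 + Q
-20 + ((0*0)*5)*x(1) = -20 + ((0*0)*5)*(-10 + 1) = -20 + (0*5)*(-9) = -20 + 0*(-9) = -20 + 0 = -20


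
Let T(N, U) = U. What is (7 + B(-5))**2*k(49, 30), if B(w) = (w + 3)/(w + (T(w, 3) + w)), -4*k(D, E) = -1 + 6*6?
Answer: -13005/28 ≈ -464.46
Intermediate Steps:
k(D, E) = -35/4 (k(D, E) = -(-1 + 6*6)/4 = -(-1 + 36)/4 = -1/4*35 = -35/4)
B(w) = (3 + w)/(3 + 2*w) (B(w) = (w + 3)/(w + (3 + w)) = (3 + w)/(3 + 2*w))
(7 + B(-5))**2*k(49, 30) = (7 + (3 - 5)/(3 + 2*(-5)))**2*(-35/4) = (7 - 2/(3 - 10))**2*(-35/4) = (7 - 2/(-7))**2*(-35/4) = (7 - 1/7*(-2))**2*(-35/4) = (7 + 2/7)**2*(-35/4) = (51/7)**2*(-35/4) = (2601/49)*(-35/4) = -13005/28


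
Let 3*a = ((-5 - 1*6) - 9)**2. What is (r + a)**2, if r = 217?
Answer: 1104601/9 ≈ 1.2273e+5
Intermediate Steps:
a = 400/3 (a = ((-5 - 1*6) - 9)**2/3 = ((-5 - 6) - 9)**2/3 = (-11 - 9)**2/3 = (1/3)*(-20)**2 = (1/3)*400 = 400/3 ≈ 133.33)
(r + a)**2 = (217 + 400/3)**2 = (1051/3)**2 = 1104601/9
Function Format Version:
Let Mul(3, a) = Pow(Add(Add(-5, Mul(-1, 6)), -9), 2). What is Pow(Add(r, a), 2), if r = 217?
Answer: Rational(1104601, 9) ≈ 1.2273e+5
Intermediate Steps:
a = Rational(400, 3) (a = Mul(Rational(1, 3), Pow(Add(Add(-5, Mul(-1, 6)), -9), 2)) = Mul(Rational(1, 3), Pow(Add(Add(-5, -6), -9), 2)) = Mul(Rational(1, 3), Pow(Add(-11, -9), 2)) = Mul(Rational(1, 3), Pow(-20, 2)) = Mul(Rational(1, 3), 400) = Rational(400, 3) ≈ 133.33)
Pow(Add(r, a), 2) = Pow(Add(217, Rational(400, 3)), 2) = Pow(Rational(1051, 3), 2) = Rational(1104601, 9)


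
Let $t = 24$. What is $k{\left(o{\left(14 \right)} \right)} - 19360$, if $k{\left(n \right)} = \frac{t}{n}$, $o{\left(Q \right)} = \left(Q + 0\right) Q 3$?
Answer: $- \frac{948638}{49} \approx -19360.0$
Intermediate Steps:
$o{\left(Q \right)} = 3 Q^{2}$ ($o{\left(Q \right)} = Q Q 3 = Q^{2} \cdot 3 = 3 Q^{2}$)
$k{\left(n \right)} = \frac{24}{n}$
$k{\left(o{\left(14 \right)} \right)} - 19360 = \frac{24}{3 \cdot 14^{2}} - 19360 = \frac{24}{3 \cdot 196} - 19360 = \frac{24}{588} - 19360 = 24 \cdot \frac{1}{588} - 19360 = \frac{2}{49} - 19360 = - \frac{948638}{49}$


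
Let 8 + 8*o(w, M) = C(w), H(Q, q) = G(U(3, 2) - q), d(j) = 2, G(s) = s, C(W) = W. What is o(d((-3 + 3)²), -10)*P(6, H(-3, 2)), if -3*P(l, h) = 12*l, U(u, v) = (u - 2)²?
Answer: 18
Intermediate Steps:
U(u, v) = (-2 + u)²
H(Q, q) = 1 - q (H(Q, q) = (-2 + 3)² - q = 1² - q = 1 - q)
o(w, M) = -1 + w/8
P(l, h) = -4*l
o(d((-3 + 3)²), -10)*P(6, H(-3, 2)) = (-1 + (⅛)*2)*(-4*6) = (-1 + ¼)*(-24) = -¾*(-24) = 18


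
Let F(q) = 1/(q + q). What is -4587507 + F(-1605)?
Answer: -14725897471/3210 ≈ -4.5875e+6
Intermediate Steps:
F(q) = 1/(2*q)
-4587507 + F(-1605) = -4587507 + (1/2)/(-1605) = -4587507 + (1/2)*(-1/1605) = -4587507 - 1/3210 = -14725897471/3210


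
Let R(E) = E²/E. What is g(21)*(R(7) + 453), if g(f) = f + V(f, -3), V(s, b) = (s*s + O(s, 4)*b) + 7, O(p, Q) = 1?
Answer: 214360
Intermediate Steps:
R(E) = E
V(s, b) = 7 + b + s² (V(s, b) = (s*s + 1*b) + 7 = (s² + b) + 7 = (b + s²) + 7 = 7 + b + s²)
g(f) = 4 + f + f² (g(f) = f + (7 - 3 + f²) = f + (4 + f²) = 4 + f + f²)
g(21)*(R(7) + 453) = (4 + 21 + 21²)*(7 + 453) = (4 + 21 + 441)*460 = 466*460 = 214360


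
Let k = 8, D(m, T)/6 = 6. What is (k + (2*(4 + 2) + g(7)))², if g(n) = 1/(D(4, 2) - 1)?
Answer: 491401/1225 ≈ 401.14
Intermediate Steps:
D(m, T) = 36 (D(m, T) = 6*6 = 36)
g(n) = 1/35 (g(n) = 1/(36 - 1) = 1/35)
(k + (2*(4 + 2) + g(7)))² = (8 + (2*(4 + 2) + 1/35))² = (8 + (2*6 + 1/35))² = (8 + (12 + 1/35))² = (8 + 421/35)² = (701/35)² = 491401/1225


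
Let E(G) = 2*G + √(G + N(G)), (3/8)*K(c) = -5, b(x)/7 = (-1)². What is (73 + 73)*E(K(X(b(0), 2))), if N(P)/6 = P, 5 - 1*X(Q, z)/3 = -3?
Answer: -11680/3 + 292*I*√210/3 ≈ -3893.3 + 1410.5*I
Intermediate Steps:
b(x) = 7 (b(x) = 7*(-1)² = 7*1 = 7)
X(Q, z) = 24 (X(Q, z) = 15 - 3*(-3) = 15 + 9 = 24)
N(P) = 6*P
K(c) = -40/3 (K(c) = (8/3)*(-5) = -40/3)
E(G) = 2*G + √7*√G (E(G) = 2*G + √(G + 6*G) = 2*G + √(7*G) = 2*G + √7*√G)
(73 + 73)*E(K(X(b(0), 2))) = (73 + 73)*(2*(-40/3) + √7*√(-40/3)) = 146*(-80/3 + √7*(2*I*√30/3)) = 146*(-80/3 + 2*I*√210/3) = -11680/3 + 292*I*√210/3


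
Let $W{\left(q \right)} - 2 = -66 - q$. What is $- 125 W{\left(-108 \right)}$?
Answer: $-5500$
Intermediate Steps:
$W{\left(q \right)} = -64 - q$ ($W{\left(q \right)} = 2 - \left(66 + q\right) = -64 - q$)
$- 125 W{\left(-108 \right)} = - 125 \left(-64 - -108\right) = - 125 \left(-64 + 108\right) = \left(-125\right) 44 = -5500$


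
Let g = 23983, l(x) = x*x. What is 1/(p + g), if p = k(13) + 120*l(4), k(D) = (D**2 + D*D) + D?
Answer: 1/26254 ≈ 3.8089e-5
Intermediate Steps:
k(D) = D + 2*D**2 (k(D) = (D**2 + D**2) + D = 2*D**2 + D = D + 2*D**2)
l(x) = x**2
p = 2271 (p = 13*(1 + 2*13) + 120*4**2 = 13*(1 + 26) + 120*16 = 13*27 + 1920 = 351 + 1920 = 2271)
1/(p + g) = 1/(2271 + 23983) = 1/26254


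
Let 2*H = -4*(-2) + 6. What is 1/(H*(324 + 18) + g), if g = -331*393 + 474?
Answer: -1/127215 ≈ -7.8607e-6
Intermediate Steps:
H = 7 (H = (-4*(-2) + 6)/2 = (8 + 6)/2 = (½)*14 = 7)
g = -129609 (g = -130083 + 474 = -129609)
1/(H*(324 + 18) + g) = 1/(7*(324 + 18) - 129609) = 1/(7*342 - 129609) = 1/(2394 - 129609) = 1/(-127215) = -1/127215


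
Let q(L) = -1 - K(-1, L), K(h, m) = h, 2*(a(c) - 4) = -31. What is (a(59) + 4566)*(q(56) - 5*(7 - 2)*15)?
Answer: -3415875/2 ≈ -1.7079e+6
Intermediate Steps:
a(c) = -23/2 (a(c) = 4 + (½)*(-31) = 4 - 31/2 = -23/2)
q(L) = 0 (q(L) = -1 - 1*(-1) = -1 + 1 = 0)
(a(59) + 4566)*(q(56) - 5*(7 - 2)*15) = (-23/2 + 4566)*(0 - 5*(7 - 2)*15) = 9109*(0 - 5*5*15)/2 = 9109*(0 - 25*15)/2 = 9109*(0 - 375)/2 = (9109/2)*(-375) = -3415875/2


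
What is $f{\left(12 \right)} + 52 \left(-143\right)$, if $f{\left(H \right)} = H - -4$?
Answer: $-7420$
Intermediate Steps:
$f{\left(H \right)} = 4 + H$ ($f{\left(H \right)} = H + 4 = 4 + H$)
$f{\left(12 \right)} + 52 \left(-143\right) = \left(4 + 12\right) + 52 \left(-143\right) = 16 - 7436 = -7420$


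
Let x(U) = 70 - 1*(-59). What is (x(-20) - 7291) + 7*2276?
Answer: 8770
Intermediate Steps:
x(U) = 129 (x(U) = 70 + 59 = 129)
(x(-20) - 7291) + 7*2276 = (129 - 7291) + 7*2276 = -7162 + 15932 = 8770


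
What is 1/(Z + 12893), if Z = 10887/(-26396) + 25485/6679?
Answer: 176298884/2273621499199 ≈ 7.7541e-5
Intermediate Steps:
Z = 599987787/176298884 (Z = 10887*(-1/26396) + 25485*(1/6679) = -10887/26396 + 25485/6679 = 599987787/176298884 ≈ 3.4032)
1/(Z + 12893) = 1/(599987787/176298884 + 12893) = 1/(2273621499199/176298884) = 176298884/2273621499199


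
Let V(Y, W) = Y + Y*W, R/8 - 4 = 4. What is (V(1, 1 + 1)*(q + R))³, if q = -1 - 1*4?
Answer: 5545233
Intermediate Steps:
R = 64 (R = 32 + 8*4 = 32 + 32 = 64)
V(Y, W) = Y + W*Y
q = -5 (q = -1 - 4 = -5)
(V(1, 1 + 1)*(q + R))³ = ((1*(1 + (1 + 1)))*(-5 + 64))³ = ((1*(1 + 2))*59)³ = ((1*3)*59)³ = (3*59)³ = 177³ = 5545233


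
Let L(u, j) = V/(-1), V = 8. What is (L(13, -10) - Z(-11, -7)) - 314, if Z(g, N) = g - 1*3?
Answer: -308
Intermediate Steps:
Z(g, N) = -3 + g (Z(g, N) = g - 3 = -3 + g)
L(u, j) = -8 (L(u, j) = 8/(-1) = 8*(-1) = -8)
(L(13, -10) - Z(-11, -7)) - 314 = (-8 - (-3 - 11)) - 314 = (-8 - 1*(-14)) - 314 = (-8 + 14) - 314 = 6 - 314 = -308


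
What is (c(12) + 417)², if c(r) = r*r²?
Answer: 4601025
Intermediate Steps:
c(r) = r³
(c(12) + 417)² = (12³ + 417)² = (1728 + 417)² = 2145² = 4601025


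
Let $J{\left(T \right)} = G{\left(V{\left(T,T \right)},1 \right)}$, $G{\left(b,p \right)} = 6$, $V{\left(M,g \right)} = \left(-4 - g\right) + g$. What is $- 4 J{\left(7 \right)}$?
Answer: $-24$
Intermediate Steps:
$V{\left(M,g \right)} = -4$
$J{\left(T \right)} = 6$
$- 4 J{\left(7 \right)} = \left(-4\right) 6 = -24$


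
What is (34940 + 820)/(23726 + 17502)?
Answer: 8940/10307 ≈ 0.86737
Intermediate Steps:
(34940 + 820)/(23726 + 17502) = 35760/41228 = 35760*(1/41228) = 8940/10307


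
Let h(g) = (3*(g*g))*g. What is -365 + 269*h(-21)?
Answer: -7473992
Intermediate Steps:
h(g) = 3*g³ (h(g) = (3*g²)*g = 3*g³)
-365 + 269*h(-21) = -365 + 269*(3*(-21)³) = -365 + 269*(3*(-9261)) = -365 + 269*(-27783) = -365 - 7473627 = -7473992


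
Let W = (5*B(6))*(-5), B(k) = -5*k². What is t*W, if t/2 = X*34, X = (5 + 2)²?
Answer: 14994000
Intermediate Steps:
X = 49 (X = 7² = 49)
t = 3332 (t = 2*(49*34) = 2*1666 = 3332)
W = 4500 (W = (5*(-5*6²))*(-5) = (5*(-5*36))*(-5) = (5*(-180))*(-5) = -900*(-5) = 4500)
t*W = 3332*4500 = 14994000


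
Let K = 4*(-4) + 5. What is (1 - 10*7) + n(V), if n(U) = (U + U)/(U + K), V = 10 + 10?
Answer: -581/9 ≈ -64.556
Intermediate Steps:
K = -11 (K = -16 + 5 = -11)
V = 20
n(U) = 2*U/(-11 + U) (n(U) = (U + U)/(U - 11) = (2*U)/(-11 + U) = 2*U/(-11 + U))
(1 - 10*7) + n(V) = (1 - 10*7) + 2*20/(-11 + 20) = (1 - 70) + 2*20/9 = -69 + 2*20*(⅑) = -69 + 40/9 = -581/9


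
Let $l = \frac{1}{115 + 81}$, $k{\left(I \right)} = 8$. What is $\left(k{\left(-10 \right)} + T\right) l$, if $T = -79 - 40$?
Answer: $- \frac{111}{196} \approx -0.56633$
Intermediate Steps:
$T = -119$ ($T = -79 - 40 = -119$)
$l = \frac{1}{196} \approx 0.005102$
$\left(k{\left(-10 \right)} + T\right) l = \left(8 - 119\right) \frac{1}{196} = \left(-111\right) \frac{1}{196} = - \frac{111}{196}$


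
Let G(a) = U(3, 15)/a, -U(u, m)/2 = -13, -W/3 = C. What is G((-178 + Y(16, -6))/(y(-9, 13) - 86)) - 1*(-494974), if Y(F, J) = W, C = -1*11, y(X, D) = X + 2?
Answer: 71773648/145 ≈ 4.9499e+5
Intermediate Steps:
y(X, D) = 2 + X
C = -11
W = 33 (W = -3*(-11) = 33)
Y(F, J) = 33
U(u, m) = 26 (U(u, m) = -2*(-13) = 26)
G(a) = 26/a
G((-178 + Y(16, -6))/(y(-9, 13) - 86)) - 1*(-494974) = 26/(((-178 + 33)/((2 - 9) - 86))) - 1*(-494974) = 26/((-145/(-7 - 86))) + 494974 = 26/((-145/(-93))) + 494974 = 26/((-145*(-1/93))) + 494974 = 26/(145/93) + 494974 = 26*(93/145) + 494974 = 2418/145 + 494974 = 71773648/145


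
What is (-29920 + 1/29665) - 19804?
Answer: -1475062459/29665 ≈ -49724.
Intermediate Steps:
(-29920 + 1/29665) - 19804 = -887576799/29665 - 19804 = -1475062459/29665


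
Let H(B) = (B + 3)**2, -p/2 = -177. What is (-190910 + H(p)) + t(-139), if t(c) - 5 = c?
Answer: -63595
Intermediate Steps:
p = 354 (p = -2*(-177) = 354)
t(c) = 5 + c
H(B) = (3 + B)**2
(-190910 + H(p)) + t(-139) = (-190910 + (3 + 354)**2) + (5 - 139) = (-190910 + 357**2) - 134 = (-190910 + 127449) - 134 = -63461 - 134 = -63595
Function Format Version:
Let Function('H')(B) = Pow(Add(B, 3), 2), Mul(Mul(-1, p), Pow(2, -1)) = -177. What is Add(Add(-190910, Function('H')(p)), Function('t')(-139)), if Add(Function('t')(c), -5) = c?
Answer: -63595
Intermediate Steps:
p = 354 (p = Mul(-2, -177) = 354)
Function('t')(c) = Add(5, c)
Function('H')(B) = Pow(Add(3, B), 2)
Add(Add(-190910, Function('H')(p)), Function('t')(-139)) = Add(Add(-190910, Pow(Add(3, 354), 2)), Add(5, -139)) = Add(Add(-190910, Pow(357, 2)), -134) = Add(Add(-190910, 127449), -134) = Add(-63461, -134) = -63595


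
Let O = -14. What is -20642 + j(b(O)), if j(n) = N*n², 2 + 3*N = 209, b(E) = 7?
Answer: -17261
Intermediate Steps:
N = 69 (N = -⅔ + (⅓)*209 = -⅔ + 209/3 = 69)
j(n) = 69*n²
-20642 + j(b(O)) = -20642 + 69*7² = -20642 + 69*49 = -20642 + 3381 = -17261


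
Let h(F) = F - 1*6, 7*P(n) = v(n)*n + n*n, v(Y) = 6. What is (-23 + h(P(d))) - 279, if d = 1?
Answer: -307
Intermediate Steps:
P(n) = n**2/7 + 6*n/7 (P(n) = (6*n + n*n)/7 = (6*n + n**2)/7 = (n**2 + 6*n)/7 = n**2/7 + 6*n/7)
h(F) = -6 + F (h(F) = F - 6 = -6 + F)
(-23 + h(P(d))) - 279 = (-23 + (-6 + (1/7)*1*(6 + 1))) - 279 = (-23 + (-6 + (1/7)*1*7)) - 279 = (-23 + (-6 + 1)) - 279 = (-23 - 5) - 279 = -28 - 279 = -307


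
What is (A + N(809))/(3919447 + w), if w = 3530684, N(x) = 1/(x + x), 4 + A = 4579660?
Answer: 7409883409/12054311958 ≈ 0.61471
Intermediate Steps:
A = 4579656 (A = -4 + 4579660 = 4579656)
N(x) = 1/(2*x)
(A + N(809))/(3919447 + w) = (4579656 + (½)/809)/(3919447 + 3530684) = (4579656 + (½)*(1/809))/7450131 = (4579656 + 1/1618)*(1/7450131) = (7409883409/1618)*(1/7450131) = 7409883409/12054311958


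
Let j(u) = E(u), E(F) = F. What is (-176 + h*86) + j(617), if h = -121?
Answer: -9965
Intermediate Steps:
j(u) = u
(-176 + h*86) + j(617) = (-176 - 121*86) + 617 = (-176 - 10406) + 617 = -10582 + 617 = -9965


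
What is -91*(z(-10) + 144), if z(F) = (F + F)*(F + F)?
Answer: -49504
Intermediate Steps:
z(F) = 4*F**2 (z(F) = (2*F)*(2*F) = 4*F**2)
-91*(z(-10) + 144) = -91*(4*(-10)**2 + 144) = -91*(4*100 + 144) = -91*(400 + 144) = -91*544 = -49504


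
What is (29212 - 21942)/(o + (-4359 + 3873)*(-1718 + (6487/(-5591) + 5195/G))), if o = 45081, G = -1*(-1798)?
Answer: 18270633215/2209536974772 ≈ 0.0082690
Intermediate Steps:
G = 1798
(29212 - 21942)/(o + (-4359 + 3873)*(-1718 + (6487/(-5591) + 5195/G))) = (29212 - 21942)/(45081 + (-4359 + 3873)*(-1718 + (6487/(-5591) + 5195/1798))) = 7270/(45081 - 486*(-1718 + (6487*(-1/5591) + 5195*(1/1798)))) = 7270/(45081 - 486*(-1718 + (-6487/5591 + 5195/1798))) = 7270/(45081 - 486*(-1718 + 17381619/10052618)) = 7270/(45081 - 486*(-17253016105/10052618)) = 7270/(45081 + 4192482913515/5026309) = 7270/(4419073949544/5026309) = 7270*(5026309/4419073949544) = 18270633215/2209536974772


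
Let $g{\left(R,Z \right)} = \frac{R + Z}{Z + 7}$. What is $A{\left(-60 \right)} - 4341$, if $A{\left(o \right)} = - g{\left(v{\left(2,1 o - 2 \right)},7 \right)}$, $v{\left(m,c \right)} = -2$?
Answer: $- \frac{60779}{14} \approx -4341.4$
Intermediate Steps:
$g{\left(R,Z \right)} = \frac{R + Z}{7 + Z}$
$A{\left(o \right)} = - \frac{5}{14}$ ($A{\left(o \right)} = - \frac{-2 + 7}{7 + 7} = - \frac{5}{14}$)
$A{\left(-60 \right)} - 4341 = - \frac{5}{14} - 4341 = - \frac{60779}{14}$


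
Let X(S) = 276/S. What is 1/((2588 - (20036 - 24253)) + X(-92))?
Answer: 1/6802 ≈ 0.00014702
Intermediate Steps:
1/((2588 - (20036 - 24253)) + X(-92)) = 1/((2588 - (20036 - 24253)) + 276/(-92)) = 1/((2588 - 1*(-4217)) + 276*(-1/92)) = 1/((2588 + 4217) - 3) = 1/(6805 - 3) = 1/6802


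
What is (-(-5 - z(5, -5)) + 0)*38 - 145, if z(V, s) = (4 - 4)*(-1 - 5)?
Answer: 45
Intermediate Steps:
z(V, s) = 0 (z(V, s) = 0*(-6) = 0)
(-(-5 - z(5, -5)) + 0)*38 - 145 = (-(-5 - 1*0) + 0)*38 - 145 = (-(-5 + 0) + 0)*38 - 145 = (-1*(-5) + 0)*38 - 145 = (5 + 0)*38 - 145 = 5*38 - 145 = 190 - 145 = 45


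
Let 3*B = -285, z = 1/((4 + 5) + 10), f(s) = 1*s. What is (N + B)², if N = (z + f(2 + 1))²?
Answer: 956726761/130321 ≈ 7341.3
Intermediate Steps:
f(s) = s
z = 1/19 (z = 1/(9 + 10) = 1/19 ≈ 0.052632)
B = -95 (B = (⅓)*(-285) = -95)
N = 3364/361 (N = (1/19 + (2 + 1))² = (1/19 + 3)² = (58/19)² = 3364/361 ≈ 9.3186)
(N + B)² = (3364/361 - 95)² = (-30931/361)² = 956726761/130321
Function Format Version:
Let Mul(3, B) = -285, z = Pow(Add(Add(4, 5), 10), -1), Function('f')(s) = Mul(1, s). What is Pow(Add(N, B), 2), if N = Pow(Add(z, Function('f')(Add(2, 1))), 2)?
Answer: Rational(956726761, 130321) ≈ 7341.3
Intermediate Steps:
Function('f')(s) = s
z = Rational(1, 19) (z = Pow(Add(9, 10), -1) = Pow(19, -1) = Rational(1, 19) ≈ 0.052632)
B = -95 (B = Mul(Rational(1, 3), -285) = -95)
N = Rational(3364, 361) (N = Pow(Add(Rational(1, 19), Add(2, 1)), 2) = Pow(Add(Rational(1, 19), 3), 2) = Pow(Rational(58, 19), 2) = Rational(3364, 361) ≈ 9.3186)
Pow(Add(N, B), 2) = Pow(Add(Rational(3364, 361), -95), 2) = Pow(Rational(-30931, 361), 2) = Rational(956726761, 130321)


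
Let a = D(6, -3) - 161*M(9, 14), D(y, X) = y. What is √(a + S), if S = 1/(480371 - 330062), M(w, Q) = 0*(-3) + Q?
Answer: I*√5643178232331/50103 ≈ 47.413*I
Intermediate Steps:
M(w, Q) = Q (M(w, Q) = 0 + Q = Q)
a = -2248 (a = 6 - 161*14 = 6 - 2254 = -2248)
S = 1/150309 ≈ 6.6530e-6
√(a + S) = √(-2248 + 1/150309) = √(-337894631/150309) = I*√5643178232331/50103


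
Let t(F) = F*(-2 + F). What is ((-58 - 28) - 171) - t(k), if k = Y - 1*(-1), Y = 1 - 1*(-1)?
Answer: -260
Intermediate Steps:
Y = 2 (Y = 1 + 1 = 2)
k = 3 (k = 2 - 1*(-1) = 2 + 1 = 3)
((-58 - 28) - 171) - t(k) = ((-58 - 28) - 171) - 3*(-2 + 3) = (-86 - 171) - 3 = -257 - 1*3 = -257 - 3 = -260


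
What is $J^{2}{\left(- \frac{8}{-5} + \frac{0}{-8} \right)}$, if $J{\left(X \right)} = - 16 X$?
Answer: $\frac{16384}{25} \approx 655.36$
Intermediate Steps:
$J^{2}{\left(- \frac{8}{-5} + \frac{0}{-8} \right)} = \left(- 16 \left(- \frac{8}{-5} + \frac{0}{-8}\right)\right)^{2} = \left(- 16 \left(\left(-8\right) \left(- \frac{1}{5}\right) + 0 \left(- \frac{1}{8}\right)\right)\right)^{2} = \left(- 16 \left(\frac{8}{5} + 0\right)\right)^{2} = \left(\left(-16\right) \frac{8}{5}\right)^{2} = \left(- \frac{128}{5}\right)^{2} = \frac{16384}{25}$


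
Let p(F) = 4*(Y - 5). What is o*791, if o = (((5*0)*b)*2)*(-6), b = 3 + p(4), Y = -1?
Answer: 0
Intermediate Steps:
p(F) = -24 (p(F) = 4*(-1 - 5) = 4*(-6) = -24)
b = -21 (b = 3 - 24 = -21)
o = 0 (o = (((5*0)*(-21))*2)*(-6) = ((0*(-21))*2)*(-6) = (0*2)*(-6) = 0*(-6) = 0)
o*791 = 0*791 = 0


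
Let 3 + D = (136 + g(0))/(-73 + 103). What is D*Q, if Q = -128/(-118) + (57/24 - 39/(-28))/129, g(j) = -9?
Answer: 3513409/2557296 ≈ 1.3739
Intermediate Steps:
D = 37/30 (D = -3 + (136 - 9)/(-73 + 103) = -3 + 127/30 = 37/30 ≈ 1.2333)
Q = 474785/426216 (Q = -128*(-1/118) + (57*(1/24) - 39*(-1/28))*(1/129) = 64/59 + (19/8 + 39/28)*(1/129) = 64/59 + (211/56)*(1/129) = 64/59 + 211/7224 = 474785/426216 ≈ 1.1140)
D*Q = (37/30)*(474785/426216) = 3513409/2557296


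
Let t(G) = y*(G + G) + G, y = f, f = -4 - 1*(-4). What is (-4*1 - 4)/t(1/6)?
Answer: -48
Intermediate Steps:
f = 0 (f = -4 + 4 = 0)
y = 0
t(G) = G (t(G) = 0*(G + G) + G = 0*(2*G) + G = 0 + G = G)
(-4*1 - 4)/t(1/6) = (-4*1 - 4)/(1/6) = (-4 - 4)/(⅙) = -8*6 = -48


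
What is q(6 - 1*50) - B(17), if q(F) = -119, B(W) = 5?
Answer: -124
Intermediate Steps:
q(6 - 1*50) - B(17) = -119 - 1*5 = -119 - 5 = -124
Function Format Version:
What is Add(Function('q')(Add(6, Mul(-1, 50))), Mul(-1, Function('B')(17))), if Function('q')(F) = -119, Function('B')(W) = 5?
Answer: -124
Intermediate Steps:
Add(Function('q')(Add(6, Mul(-1, 50))), Mul(-1, Function('B')(17))) = Add(-119, Mul(-1, 5)) = Add(-119, -5) = -124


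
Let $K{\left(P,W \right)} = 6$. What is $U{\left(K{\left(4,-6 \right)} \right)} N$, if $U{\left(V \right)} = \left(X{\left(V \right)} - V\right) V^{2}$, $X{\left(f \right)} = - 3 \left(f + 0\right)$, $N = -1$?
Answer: $864$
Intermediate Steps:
$X{\left(f \right)} = - 3 f$
$U{\left(V \right)} = - 4 V^{3}$ ($U{\left(V \right)} = \left(- 3 V - V\right) V^{2} = - 4 V V^{2} = - 4 V^{3}$)
$U{\left(K{\left(4,-6 \right)} \right)} N = - 4 \cdot 6^{3} \left(-1\right) = \left(-4\right) 216 \left(-1\right) = \left(-864\right) \left(-1\right) = 864$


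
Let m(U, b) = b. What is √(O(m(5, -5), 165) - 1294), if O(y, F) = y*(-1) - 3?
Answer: 2*I*√323 ≈ 35.944*I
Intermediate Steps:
O(y, F) = -3 - y (O(y, F) = -y - 3 = -3 - y)
√(O(m(5, -5), 165) - 1294) = √((-3 - 1*(-5)) - 1294) = √((-3 + 5) - 1294) = √(2 - 1294) = √(-1292) = 2*I*√323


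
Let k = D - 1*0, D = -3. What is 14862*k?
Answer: -44586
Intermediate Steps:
k = -3 (k = -3 - 1*0 = -3 + 0 = -3)
14862*k = 14862*(-3) = -44586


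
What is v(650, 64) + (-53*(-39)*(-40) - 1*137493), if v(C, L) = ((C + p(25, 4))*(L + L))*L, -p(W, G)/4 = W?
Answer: 4285427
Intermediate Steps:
p(W, G) = -4*W
v(C, L) = 2*L**2*(-100 + C) (v(C, L) = ((C - 4*25)*(L + L))*L = ((C - 100)*(2*L))*L = ((-100 + C)*(2*L))*L = (2*L*(-100 + C))*L = 2*L**2*(-100 + C))
v(650, 64) + (-53*(-39)*(-40) - 1*137493) = 2*64**2*(-100 + 650) + (-53*(-39)*(-40) - 1*137493) = 2*4096*550 + (2067*(-40) - 137493) = 4505600 + (-82680 - 137493) = 4505600 - 220173 = 4285427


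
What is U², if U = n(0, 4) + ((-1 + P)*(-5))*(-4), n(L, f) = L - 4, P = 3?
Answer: 1296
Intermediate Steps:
n(L, f) = -4 + L
U = 36 (U = (-4 + 0) + ((-1 + 3)*(-5))*(-4) = -4 + (2*(-5))*(-4) = -4 - 10*(-4) = -4 + 40 = 36)
U² = 36² = 1296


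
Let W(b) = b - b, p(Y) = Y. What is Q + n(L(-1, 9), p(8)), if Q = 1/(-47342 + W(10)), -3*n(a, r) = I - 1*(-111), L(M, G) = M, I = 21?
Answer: -2083049/47342 ≈ -44.000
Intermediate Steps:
n(a, r) = -44 (n(a, r) = -(21 - 1*(-111))/3 = -(21 + 111)/3 = -⅓*132 = -44)
W(b) = 0
Q = -1/47342 (Q = 1/(-47342 + 0) = 1/(-47342) = -1/47342 ≈ -2.1123e-5)
Q + n(L(-1, 9), p(8)) = -1/47342 - 44 = -2083049/47342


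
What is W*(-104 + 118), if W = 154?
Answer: 2156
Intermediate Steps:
W*(-104 + 118) = 154*(-104 + 118) = 154*14 = 2156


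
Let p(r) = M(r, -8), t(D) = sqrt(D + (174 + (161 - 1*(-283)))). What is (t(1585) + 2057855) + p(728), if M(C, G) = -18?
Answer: 2057837 + sqrt(2203) ≈ 2.0579e+6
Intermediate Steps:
t(D) = sqrt(618 + D) (t(D) = sqrt(D + (174 + (161 + 283))) = sqrt(D + (174 + 444)) = sqrt(D + 618) = sqrt(618 + D))
p(r) = -18
(t(1585) + 2057855) + p(728) = (sqrt(618 + 1585) + 2057855) - 18 = (sqrt(2203) + 2057855) - 18 = (2057855 + sqrt(2203)) - 18 = 2057837 + sqrt(2203)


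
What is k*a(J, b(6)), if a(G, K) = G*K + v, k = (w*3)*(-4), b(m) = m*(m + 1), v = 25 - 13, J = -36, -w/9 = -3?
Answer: 486000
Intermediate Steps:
w = 27 (w = -9*(-3) = 27)
v = 12
b(m) = m*(1 + m)
k = -324 (k = (27*3)*(-4) = 81*(-4) = -324)
a(G, K) = 12 + G*K (a(G, K) = G*K + 12 = 12 + G*K)
k*a(J, b(6)) = -324*(12 - 216*(1 + 6)) = -324*(12 - 216*7) = -324*(12 - 36*42) = -324*(12 - 1512) = -324*(-1500) = 486000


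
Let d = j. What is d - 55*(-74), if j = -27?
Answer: 4043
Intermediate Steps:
d = -27
d - 55*(-74) = -27 - 55*(-74) = -27 + 4070 = 4043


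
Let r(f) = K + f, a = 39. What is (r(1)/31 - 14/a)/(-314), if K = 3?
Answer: 139/189813 ≈ 0.00073230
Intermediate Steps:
r(f) = 3 + f
(r(1)/31 - 14/a)/(-314) = ((3 + 1)/31 - 14/39)/(-314) = (4*(1/31) - 14*1/39)*(-1/314) = (4/31 - 14/39)*(-1/314) = -278/1209*(-1/314) = 139/189813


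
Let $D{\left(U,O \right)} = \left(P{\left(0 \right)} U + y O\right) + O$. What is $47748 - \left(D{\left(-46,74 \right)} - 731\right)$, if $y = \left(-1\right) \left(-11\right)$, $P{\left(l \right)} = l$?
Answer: $47591$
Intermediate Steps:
$y = 11$
$D{\left(U,O \right)} = 12 O$ ($D{\left(U,O \right)} = \left(0 U + 11 O\right) + O = \left(0 + 11 O\right) + O = 11 O + O = 12 O$)
$47748 - \left(D{\left(-46,74 \right)} - 731\right) = 47748 - \left(12 \cdot 74 - 731\right) = 47748 - \left(888 - 731\right) = 47748 - 157 = 47591$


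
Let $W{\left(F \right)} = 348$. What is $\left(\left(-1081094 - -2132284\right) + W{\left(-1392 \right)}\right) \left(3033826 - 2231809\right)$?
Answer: $843351352146$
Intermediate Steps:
$\left(\left(-1081094 - -2132284\right) + W{\left(-1392 \right)}\right) \left(3033826 - 2231809\right) = \left(\left(-1081094 - -2132284\right) + 348\right) \left(3033826 - 2231809\right) = \left(\left(-1081094 + 2132284\right) + 348\right) 802017 = \left(1051190 + 348\right) 802017 = 1051538 \cdot 802017 = 843351352146$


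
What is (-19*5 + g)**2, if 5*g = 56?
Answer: 175561/25 ≈ 7022.4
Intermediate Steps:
g = 56/5 (g = (1/5)*56 = 56/5 ≈ 11.200)
(-19*5 + g)**2 = (-19*5 + 56/5)**2 = (-95 + 56/5)**2 = (-419/5)**2 = 175561/25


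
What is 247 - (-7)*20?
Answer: 387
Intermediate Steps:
247 - (-7)*20 = 247 - 1*(-140) = 247 + 140 = 387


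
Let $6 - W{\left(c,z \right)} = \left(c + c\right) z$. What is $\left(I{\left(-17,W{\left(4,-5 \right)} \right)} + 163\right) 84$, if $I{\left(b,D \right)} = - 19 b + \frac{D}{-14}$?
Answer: $40548$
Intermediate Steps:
$W{\left(c,z \right)} = 6 - 2 c z$ ($W{\left(c,z \right)} = 6 - \left(c + c\right) z = 6 - 2 c z$)
$I{\left(b,D \right)} = - 19 b - \frac{D}{14}$
$\left(I{\left(-17,W{\left(4,-5 \right)} \right)} + 163\right) 84 = \left(\left(\left(-19\right) \left(-17\right) - \frac{6 - 8 \left(-5\right)}{14}\right) + 163\right) 84 = \left(\left(323 - \frac{6 + 40}{14}\right) + 163\right) 84 = \left(\left(323 - \frac{23}{7}\right) + 163\right) 84 = \left(\frac{2238}{7} + 163\right) 84 = \frac{3379}{7} \cdot 84 = 40548$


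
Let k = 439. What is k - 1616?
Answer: -1177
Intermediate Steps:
k - 1616 = 439 - 1616 = -1177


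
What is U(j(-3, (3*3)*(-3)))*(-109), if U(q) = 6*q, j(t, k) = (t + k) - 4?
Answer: 22236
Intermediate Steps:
j(t, k) = -4 + k + t (j(t, k) = (k + t) - 4 = -4 + k + t)
U(j(-3, (3*3)*(-3)))*(-109) = (6*(-4 + (3*3)*(-3) - 3))*(-109) = (6*(-4 + 9*(-3) - 3))*(-109) = (6*(-4 - 27 - 3))*(-109) = (6*(-34))*(-109) = -204*(-109) = 22236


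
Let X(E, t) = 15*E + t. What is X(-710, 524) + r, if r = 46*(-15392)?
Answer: -718158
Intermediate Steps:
X(E, t) = t + 15*E
r = -708032
X(-710, 524) + r = (524 + 15*(-710)) - 708032 = (524 - 10650) - 708032 = -10126 - 708032 = -718158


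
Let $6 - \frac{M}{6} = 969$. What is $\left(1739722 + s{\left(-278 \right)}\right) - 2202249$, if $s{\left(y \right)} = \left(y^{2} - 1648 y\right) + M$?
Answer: $67123$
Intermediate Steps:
$M = -5778$ ($M = 36 - 5814 = -5778$)
$s{\left(y \right)} = -5778 + y^{2} - 1648 y$ ($s{\left(y \right)} = \left(y^{2} - 1648 y\right) - 5778 = -5778 + y^{2} - 1648 y$)
$\left(1739722 + s{\left(-278 \right)}\right) - 2202249 = \left(1739722 - \left(-452366 - 77284\right)\right) - 2202249 = \left(1739722 + \left(-5778 + 77284 + 458144\right)\right) - 2202249 = \left(1739722 + 529650\right) - 2202249 = 2269372 - 2202249 = 67123$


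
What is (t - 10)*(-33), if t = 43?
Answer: -1089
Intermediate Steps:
(t - 10)*(-33) = (43 - 10)*(-33) = 33*(-33) = -1089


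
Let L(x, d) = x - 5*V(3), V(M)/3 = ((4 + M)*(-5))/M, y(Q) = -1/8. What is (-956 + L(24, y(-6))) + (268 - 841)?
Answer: -1330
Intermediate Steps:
y(Q) = -⅛ (y(Q) = -1*⅛ = -⅛)
V(M) = 3*(-20 - 5*M)/M (V(M) = 3*(((4 + M)*(-5))/M) = 3*((-20 - 5*M)/M) = 3*(-20 - 5*M)/M)
L(x, d) = 175 + x (L(x, d) = x - 5*(-15 - 60/3) = x - 5*(-15 - 60*⅓) = x - 5*(-15 - 20) = x - 5*(-35) = x + 175 = 175 + x)
(-956 + L(24, y(-6))) + (268 - 841) = (-956 + (175 + 24)) + (268 - 841) = (-956 + 199) - 573 = -757 - 573 = -1330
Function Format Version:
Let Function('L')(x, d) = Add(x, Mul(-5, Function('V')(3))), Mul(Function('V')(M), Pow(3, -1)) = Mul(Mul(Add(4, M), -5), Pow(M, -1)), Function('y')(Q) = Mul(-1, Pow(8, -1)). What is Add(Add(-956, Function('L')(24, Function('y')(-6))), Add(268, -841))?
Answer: -1330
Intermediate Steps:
Function('y')(Q) = Rational(-1, 8) (Function('y')(Q) = Mul(-1, Rational(1, 8)) = Rational(-1, 8))
Function('V')(M) = Mul(3, Pow(M, -1), Add(-20, Mul(-5, M))) (Function('V')(M) = Mul(3, Mul(Mul(Add(4, M), -5), Pow(M, -1))) = Mul(3, Mul(Add(-20, Mul(-5, M)), Pow(M, -1))) = Mul(3, Mul(Pow(M, -1), Add(-20, Mul(-5, M)))) = Mul(3, Pow(M, -1), Add(-20, Mul(-5, M))))
Function('L')(x, d) = Add(175, x) (Function('L')(x, d) = Add(x, Mul(-5, Add(-15, Mul(-60, Pow(3, -1))))) = Add(x, Mul(-5, Add(-15, Mul(-60, Rational(1, 3))))) = Add(x, Mul(-5, Add(-15, -20))) = Add(x, Mul(-5, -35)) = Add(x, 175) = Add(175, x))
Add(Add(-956, Function('L')(24, Function('y')(-6))), Add(268, -841)) = Add(Add(-956, Add(175, 24)), Add(268, -841)) = Add(Add(-956, 199), -573) = Add(-757, -573) = -1330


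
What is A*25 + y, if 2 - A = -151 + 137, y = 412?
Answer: 812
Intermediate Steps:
A = 16 (A = 2 - (-151 + 137) = 2 - 1*(-14) = 2 + 14 = 16)
A*25 + y = 16*25 + 412 = 400 + 412 = 812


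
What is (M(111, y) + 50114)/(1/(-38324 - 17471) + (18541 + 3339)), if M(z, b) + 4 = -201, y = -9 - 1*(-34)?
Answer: 2784672655/1220794599 ≈ 2.2810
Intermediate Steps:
y = 25 (y = -9 + 34 = 25)
M(z, b) = -205 (M(z, b) = -4 - 201 = -205)
(M(111, y) + 50114)/(1/(-38324 - 17471) + (18541 + 3339)) = (-205 + 50114)/(1/(-38324 - 17471) + (18541 + 3339)) = 49909/(1/(-55795) + 21880) = 49909/(-1/55795 + 21880) = 49909/(1220794599/55795) = 49909*(55795/1220794599) = 2784672655/1220794599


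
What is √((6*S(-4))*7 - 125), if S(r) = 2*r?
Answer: I*√461 ≈ 21.471*I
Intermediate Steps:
√((6*S(-4))*7 - 125) = √((6*(2*(-4)))*7 - 125) = √((6*(-8))*7 - 125) = √(-48*7 - 125) = √(-336 - 125) = √(-461) = I*√461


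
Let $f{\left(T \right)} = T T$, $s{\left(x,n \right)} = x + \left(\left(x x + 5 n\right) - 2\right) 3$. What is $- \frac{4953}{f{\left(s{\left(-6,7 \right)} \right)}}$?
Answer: $- \frac{1651}{13467} \approx -0.1226$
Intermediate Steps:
$s{\left(x,n \right)} = -6 + x + 3 x^{2} + 15 n$ ($s{\left(x,n \right)} = x + \left(\left(x^{2} + 5 n\right) - 2\right) 3 = x + \left(-2 + x^{2} + 5 n\right) 3 = x + \left(-6 + 3 x^{2} + 15 n\right) = -6 + x + 3 x^{2} + 15 n$)
$f{\left(T \right)} = T^{2}$
$- \frac{4953}{f{\left(s{\left(-6,7 \right)} \right)}} = - \frac{4953}{\left(-6 - 6 + 3 \left(-6\right)^{2} + 15 \cdot 7\right)^{2}} = - \frac{4953}{\left(-6 - 6 + 3 \cdot 36 + 105\right)^{2}} = - \frac{4953}{\left(-6 - 6 + 108 + 105\right)^{2}} = - \frac{4953}{201^{2}} = - \frac{4953}{40401} = \left(-4953\right) \frac{1}{40401} = - \frac{1651}{13467}$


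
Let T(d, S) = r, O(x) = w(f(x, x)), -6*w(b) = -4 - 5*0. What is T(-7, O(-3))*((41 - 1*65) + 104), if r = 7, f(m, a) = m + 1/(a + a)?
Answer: 560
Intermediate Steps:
f(m, a) = m + 1/(2*a)
w(b) = ⅔ (w(b) = -(-4 - 5*0)/6 = -(-4 + 0)/6 = -⅙*(-4) = ⅔)
O(x) = ⅔
T(d, S) = 7
T(-7, O(-3))*((41 - 1*65) + 104) = 7*((41 - 1*65) + 104) = 7*((41 - 65) + 104) = 7*(-24 + 104) = 7*80 = 560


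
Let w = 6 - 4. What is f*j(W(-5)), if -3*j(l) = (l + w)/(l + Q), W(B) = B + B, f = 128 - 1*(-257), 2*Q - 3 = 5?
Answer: -1540/9 ≈ -171.11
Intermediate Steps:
Q = 4 (Q = 3/2 + (½)*5 = 3/2 + 5/2 = 4)
w = 2
f = 385 (f = 128 + 257 = 385)
W(B) = 2*B
j(l) = -(2 + l)/(3*(4 + l)) (j(l) = -(l + 2)/(3*(l + 4)) = -(2 + l)/(3*(4 + l)))
f*j(W(-5)) = 385*((-2 - 2*(-5))/(3*(4 + 2*(-5)))) = 385*((-2 - 1*(-10))/(3*(4 - 10))) = 385*((⅓)*(-2 + 10)/(-6)) = 385*((⅓)*(-⅙)*8) = 385*(-4/9) = -1540/9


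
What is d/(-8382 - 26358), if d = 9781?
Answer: -9781/34740 ≈ -0.28155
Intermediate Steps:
d/(-8382 - 26358) = 9781/(-8382 - 26358) = 9781/(-34740) = 9781*(-1/34740) = -9781/34740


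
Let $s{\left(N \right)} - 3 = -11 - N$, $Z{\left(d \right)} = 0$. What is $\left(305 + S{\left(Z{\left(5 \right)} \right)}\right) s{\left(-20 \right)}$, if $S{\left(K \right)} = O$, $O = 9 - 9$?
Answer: $3660$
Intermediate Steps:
$s{\left(N \right)} = -8 - N$ ($s{\left(N \right)} = 3 - \left(11 + N\right) = -8 - N$)
$O = 0$ ($O = 9 - 9 = 0$)
$S{\left(K \right)} = 0$
$\left(305 + S{\left(Z{\left(5 \right)} \right)}\right) s{\left(-20 \right)} = \left(305 + 0\right) \left(-8 - -20\right) = 305 \left(-8 + 20\right) = 305 \cdot 12 = 3660$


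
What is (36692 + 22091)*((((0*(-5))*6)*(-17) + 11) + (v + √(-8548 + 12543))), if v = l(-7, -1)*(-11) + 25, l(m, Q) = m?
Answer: 6642479 + 58783*√3995 ≈ 1.0358e+7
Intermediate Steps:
v = 102 (v = -7*(-11) + 25 = 77 + 25 = 102)
(36692 + 22091)*((((0*(-5))*6)*(-17) + 11) + (v + √(-8548 + 12543))) = (36692 + 22091)*((((0*(-5))*6)*(-17) + 11) + (102 + √(-8548 + 12543))) = 58783*(((0*6)*(-17) + 11) + (102 + √3995)) = 58783*((0*(-17) + 11) + (102 + √3995)) = 58783*((0 + 11) + (102 + √3995)) = 58783*(11 + (102 + √3995)) = 58783*(113 + √3995) = 6642479 + 58783*√3995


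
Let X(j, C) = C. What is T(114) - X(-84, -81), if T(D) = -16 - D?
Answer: -49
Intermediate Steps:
T(114) - X(-84, -81) = (-16 - 1*114) - 1*(-81) = (-16 - 114) + 81 = -130 + 81 = -49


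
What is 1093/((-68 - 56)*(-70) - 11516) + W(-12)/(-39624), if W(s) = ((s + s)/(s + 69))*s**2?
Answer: -34150189/88962484 ≈ -0.38387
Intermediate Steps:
W(s) = 2*s**3/(69 + s) (W(s) = ((2*s)/(69 + s))*s**2 = (2*s/(69 + s))*s**2 = 2*s**3/(69 + s))
1093/((-68 - 56)*(-70) - 11516) + W(-12)/(-39624) = 1093/((-68 - 56)*(-70) - 11516) + (2*(-12)**3/(69 - 12))/(-39624) = 1093/(-124*(-70) - 11516) + (2*(-1728)/57)*(-1/39624) = 1093/(8680 - 11516) + (2*(-1728)*(1/57))*(-1/39624) = 1093/(-2836) - 1152/19*(-1/39624) = 1093*(-1/2836) + 48/31369 = -1093/2836 + 48/31369 = -34150189/88962484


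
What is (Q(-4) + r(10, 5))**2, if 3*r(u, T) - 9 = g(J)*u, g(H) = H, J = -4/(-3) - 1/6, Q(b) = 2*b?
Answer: 100/81 ≈ 1.2346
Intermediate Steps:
J = 7/6 (J = -4*(-1/3) - 1*1/6 = 4/3 - 1/6 = 7/6 ≈ 1.1667)
r(u, T) = 3 + 7*u/18 (r(u, T) = 3 + (7*u/6)/3 = 3 + 7*u/18)
(Q(-4) + r(10, 5))**2 = (2*(-4) + (3 + (7/18)*10))**2 = (-8 + (3 + 35/9))**2 = (-8 + 62/9)**2 = (-10/9)**2 = 100/81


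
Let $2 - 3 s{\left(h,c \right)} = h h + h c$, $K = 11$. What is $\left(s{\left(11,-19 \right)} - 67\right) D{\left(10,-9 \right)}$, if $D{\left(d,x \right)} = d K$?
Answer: $-4070$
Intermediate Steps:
$s{\left(h,c \right)} = \frac{2}{3} - \frac{h^{2}}{3} - \frac{c h}{3}$ ($s{\left(h,c \right)} = \frac{2}{3} - \frac{h h + h c}{3} = \frac{2}{3} - \frac{h^{2} + c h}{3} = \frac{2}{3} - \left(\frac{h^{2}}{3} + \frac{c h}{3}\right) = \frac{2}{3} - \frac{h^{2}}{3} - \frac{c h}{3}$)
$D{\left(d,x \right)} = 11 d$ ($D{\left(d,x \right)} = d 11 = 11 d$)
$\left(s{\left(11,-19 \right)} - 67\right) D{\left(10,-9 \right)} = \left(\left(\frac{2}{3} - \frac{11^{2}}{3} - \left(- \frac{19}{3}\right) 11\right) - 67\right) 11 \cdot 10 = \left(\left(\frac{2}{3} - \frac{121}{3} + \frac{209}{3}\right) - 67\right) 110 = \left(30 - 67\right) 110 = \left(-37\right) 110 = -4070$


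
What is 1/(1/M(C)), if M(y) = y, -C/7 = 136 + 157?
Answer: -2051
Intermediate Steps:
C = -2051 (C = -7*(136 + 157) = -7*293 = -2051)
1/(1/M(C)) = 1/(1/(-2051)) = 1/(-1/2051) = -2051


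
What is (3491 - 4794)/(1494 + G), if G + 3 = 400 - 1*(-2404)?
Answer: -1303/4295 ≈ -0.30338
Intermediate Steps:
G = 2801 (G = -3 + (400 - 1*(-2404)) = -3 + (400 + 2404) = -3 + 2804 = 2801)
(3491 - 4794)/(1494 + G) = (3491 - 4794)/(1494 + 2801) = -1303/4295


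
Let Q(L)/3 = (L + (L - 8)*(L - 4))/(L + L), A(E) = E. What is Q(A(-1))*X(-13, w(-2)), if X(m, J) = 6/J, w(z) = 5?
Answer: -396/5 ≈ -79.200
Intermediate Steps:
Q(L) = 3*(L + (-8 + L)*(-4 + L))/(2*L) (Q(L) = 3*((L + (L - 8)*(L - 4))/(L + L)) = 3*((L + (-8 + L)*(-4 + L))/((2*L))) = 3*((L + (-8 + L)*(-4 + L))*(1/(2*L))) = 3*((L + (-8 + L)*(-4 + L))/(2*L)) = 3*(L + (-8 + L)*(-4 + L))/(2*L))
Q(A(-1))*X(-13, w(-2)) = ((3/2)*(32 - (-11 - 1))/(-1))*(6/5) = ((3/2)*(-1)*(32 - 1*(-12)))*(6*(⅕)) = ((3/2)*(-1)*(32 + 12))*(6/5) = ((3/2)*(-1)*44)*(6/5) = -66*6/5 = -396/5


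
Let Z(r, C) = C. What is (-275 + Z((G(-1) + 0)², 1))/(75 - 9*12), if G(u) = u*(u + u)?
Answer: 274/33 ≈ 8.3030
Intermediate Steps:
G(u) = 2*u² (G(u) = u*(2*u) = 2*u²)
(-275 + Z((G(-1) + 0)², 1))/(75 - 9*12) = (-275 + 1)/(75 - 9*12) = -274/(75 - 108) = -274/(-33) = -274*(-1/33) = 274/33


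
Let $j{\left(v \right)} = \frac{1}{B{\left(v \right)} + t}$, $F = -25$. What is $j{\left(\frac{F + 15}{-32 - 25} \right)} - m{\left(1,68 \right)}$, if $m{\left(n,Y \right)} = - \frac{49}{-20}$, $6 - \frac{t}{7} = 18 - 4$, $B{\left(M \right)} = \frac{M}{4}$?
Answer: $- \frac{314851}{127580} \approx -2.4679$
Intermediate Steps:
$B{\left(M \right)} = \frac{M}{4}$ ($B{\left(M \right)} = M \frac{1}{4} = \frac{M}{4}$)
$t = -56$ ($t = 42 - 7 \left(18 - 4\right) = 42 - 98 = -56$)
$m{\left(n,Y \right)} = \frac{49}{20}$ ($m{\left(n,Y \right)} = \left(-49\right) \left(- \frac{1}{20}\right) = \frac{49}{20}$)
$j{\left(v \right)} = \frac{1}{-56 + \frac{v}{4}}$ ($j{\left(v \right)} = \frac{1}{\frac{v}{4} - 56} = \frac{1}{-56 + \frac{v}{4}}$)
$j{\left(\frac{F + 15}{-32 - 25} \right)} - m{\left(1,68 \right)} = \frac{4}{-224 + \frac{-25 + 15}{-32 - 25}} - \frac{49}{20} = \frac{4}{-224 - \frac{10}{-57}} - \frac{49}{20} = \frac{4}{-224 - - \frac{10}{57}} - \frac{49}{20} = \frac{4}{-224 + \frac{10}{57}} - \frac{49}{20} = \frac{4}{- \frac{12758}{57}} - \frac{49}{20} = 4 \left(- \frac{57}{12758}\right) - \frac{49}{20} = - \frac{114}{6379} - \frac{49}{20} = - \frac{314851}{127580}$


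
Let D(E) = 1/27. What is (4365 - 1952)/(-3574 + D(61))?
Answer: -65151/96497 ≈ -0.67516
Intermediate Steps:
D(E) = 1/27
(4365 - 1952)/(-3574 + D(61)) = (4365 - 1952)/(-3574 + 1/27) = 2413/(-96497/27) = 2413*(-27/96497) = -65151/96497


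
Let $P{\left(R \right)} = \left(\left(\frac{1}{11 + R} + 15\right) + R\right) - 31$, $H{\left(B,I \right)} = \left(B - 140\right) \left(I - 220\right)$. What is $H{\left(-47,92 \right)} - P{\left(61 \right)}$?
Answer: $\frac{1720151}{72} \approx 23891.0$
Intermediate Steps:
$H{\left(B,I \right)} = \left(-220 + I\right) \left(-140 + B\right)$ ($H{\left(B,I \right)} = \left(-140 + B\right) \left(-220 + I\right) = \left(-220 + I\right) \left(-140 + B\right)$)
$P{\left(R \right)} = -16 + R + \frac{1}{11 + R}$ ($P{\left(R \right)} = \left(\left(15 + \frac{1}{11 + R}\right) + R\right) - 31 = \left(15 + R + \frac{1}{11 + R}\right) - 31 = -16 + R + \frac{1}{11 + R}$)
$H{\left(-47,92 \right)} - P{\left(61 \right)} = \left(30800 - -10340 - 12880 - 4324\right) - \frac{-175 + 61^{2} - 305}{11 + 61} = \left(30800 + 10340 - 12880 - 4324\right) - \frac{-175 + 3721 - 305}{72} = 23936 - \frac{1}{72} \cdot 3241 = 23936 - \frac{3241}{72} = \frac{1720151}{72}$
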